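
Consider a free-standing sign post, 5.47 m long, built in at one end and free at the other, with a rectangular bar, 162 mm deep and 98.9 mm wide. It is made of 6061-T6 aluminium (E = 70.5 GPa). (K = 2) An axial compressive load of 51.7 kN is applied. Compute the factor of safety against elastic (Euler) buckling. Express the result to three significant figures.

Buckling occurs about the weak axis: I_min = h·b³/12 with b = 98.9 mm (the shorter side).
I_min = 162×98.9³/12 = 1.306×10^7 mm⁴
I = 1.306×10^7 mm⁴ = 1.306×10^-5 m⁴
Effective length L_e = K·L = 2 × 5.47 = 10.94 m
P_cr = π²EI / L_e² = π² × 70.5×10⁹ × 1.306×10^-5 / 10.94² = 7.592×10^4 N
Factor of safety n = P_cr / P = 75.924 / 51.7 = 1.47

n ≈ 1.47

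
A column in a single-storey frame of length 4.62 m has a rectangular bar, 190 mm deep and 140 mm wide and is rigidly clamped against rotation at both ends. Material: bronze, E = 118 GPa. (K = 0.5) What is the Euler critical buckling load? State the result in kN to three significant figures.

P_cr ≈ 9480 kN

Buckling occurs about the weak axis: I_min = h·b³/12 with b = 140 mm (the shorter side).
I_min = 190×140³/12 = 4.345×10^7 mm⁴
I = 4.345×10^7 mm⁴ = 4.345×10^-5 m⁴
Effective length L_e = K·L = 0.5 × 4.62 = 2.310 m
P_cr = π²EI / L_e² = π² × 118×10⁹ × 4.345×10^-5 / 2.310² = 9.482×10^6 N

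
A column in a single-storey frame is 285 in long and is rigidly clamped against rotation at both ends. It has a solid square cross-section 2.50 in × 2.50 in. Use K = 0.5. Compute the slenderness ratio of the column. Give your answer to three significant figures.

λ ≈ 197

I = a⁴/12 = 2.50⁴/12 = 3.255 in⁴
A = 6.250 in²;  r_min = √(I/A) = √(3.255/6.250) = 0.7217 in
L_e = K·L = 0.5 × 285 = 142.5 in
λ = L_e / r_min = 142.50 / 0.7217 = 197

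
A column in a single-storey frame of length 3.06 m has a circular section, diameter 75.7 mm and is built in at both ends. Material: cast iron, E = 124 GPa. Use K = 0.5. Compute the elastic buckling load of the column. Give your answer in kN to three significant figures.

P_cr ≈ 843 kN

I = πd⁴/64 = π×75.7⁴/64 = 1.612×10^6 mm⁴
I = 1.612×10^6 mm⁴ = 1.612×10^-6 m⁴
Effective length L_e = K·L = 0.5 × 3.06 = 1.530 m
P_cr = π²EI / L_e² = π² × 124×10⁹ × 1.612×10^-6 / 1.530² = 8.427×10^5 N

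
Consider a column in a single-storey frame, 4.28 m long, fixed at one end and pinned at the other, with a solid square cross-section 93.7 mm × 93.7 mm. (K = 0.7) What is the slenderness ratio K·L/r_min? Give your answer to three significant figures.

For a square r = a/√12 = 93.7/√12 = 27.05 mm
L_e = K·L = 0.7 × 4.28 m = 2.996 m = 2996.0 mm
λ = L_e / r_min = 2996.0 / 27.05 = 111

λ ≈ 111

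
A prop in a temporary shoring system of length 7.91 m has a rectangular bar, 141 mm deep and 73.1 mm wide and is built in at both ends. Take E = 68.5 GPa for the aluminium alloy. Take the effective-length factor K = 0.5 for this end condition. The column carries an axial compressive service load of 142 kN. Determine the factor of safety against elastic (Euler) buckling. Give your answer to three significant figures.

n ≈ 1.40

Buckling occurs about the weak axis: I_min = h·b³/12 with b = 73.1 mm (the shorter side).
I_min = 141×73.1³/12 = 4.590×10^6 mm⁴
I = 4.590×10^6 mm⁴ = 4.590×10^-6 m⁴
Effective length L_e = K·L = 0.5 × 7.91 = 3.955 m
P_cr = π²EI / L_e² = π² × 68.5×10⁹ × 4.590×10^-6 / 3.955² = 1.984×10^5 N
Factor of safety n = P_cr / P = 198.38 / 142 = 1.40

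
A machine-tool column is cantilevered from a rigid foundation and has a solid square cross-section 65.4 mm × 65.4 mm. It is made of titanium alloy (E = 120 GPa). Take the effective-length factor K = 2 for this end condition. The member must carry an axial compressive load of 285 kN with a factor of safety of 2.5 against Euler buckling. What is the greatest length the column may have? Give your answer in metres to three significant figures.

I = a⁴/12 = 65.4⁴/12 = 1.525×10^6 mm⁴
I = 1.525×10^-6 m⁴
Required critical load P_cr = n·P = 2.5 × 285 = 712.5 kN = 7.125×10^5 N
From P_cr = π²EI/(K·L)²:  L = (1/K)·√(π²EI/P_cr) = (1/2)·√(π²×1.20×10^11×1.525×10^-6/7.125×10^5)
L = 0.796 m

L_max ≈ 0.796 m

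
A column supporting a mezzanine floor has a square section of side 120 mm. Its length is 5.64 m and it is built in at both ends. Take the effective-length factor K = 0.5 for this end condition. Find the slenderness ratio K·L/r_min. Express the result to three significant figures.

For a square r = a/√12 = 120/√12 = 34.64 mm
L_e = K·L = 0.5 × 5.64 m = 2.820 m = 2820.0 mm
λ = L_e / r_min = 2820.0 / 34.64 = 81.4

λ ≈ 81.4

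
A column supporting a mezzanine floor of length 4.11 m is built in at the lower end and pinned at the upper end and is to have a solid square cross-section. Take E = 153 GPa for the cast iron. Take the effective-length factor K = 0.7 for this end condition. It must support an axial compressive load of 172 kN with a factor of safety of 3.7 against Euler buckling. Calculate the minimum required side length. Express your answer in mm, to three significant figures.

a ≈ 80.4 mm

Required P_cr = n·P = 3.7 × 172 = 636.4 kN
L_e = K·L = 0.7 × 4.11 = 2.877 m
Required I = P_cr·L_e²/(π²E) = 6.364×10^5 × 2.877² / (π² × 1.53×10^11) = 3.488×10^-6 m⁴
I_req = 3.488×10^6 mm⁴
Solid square: I = a⁴/12  ⇒  a = (12I)^(1/4) = (12×3.488×10^6)^(1/4) = 80.4 mm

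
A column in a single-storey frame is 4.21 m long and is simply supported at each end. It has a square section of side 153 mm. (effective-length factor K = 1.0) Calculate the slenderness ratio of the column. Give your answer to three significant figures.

I = a⁴/12 = 153⁴/12 = 4.567×10^7 mm⁴
A = 2.341×10^4 mm²;  r_min = √(I/A) = √(4.567×10^7/2.341×10^4) = 44.17 mm
L_e = K·L = 1 × 4.21 m = 4.210 m = 4210.0 mm
λ = L_e / r_min = 4210.0 / 44.17 = 95.3

λ ≈ 95.3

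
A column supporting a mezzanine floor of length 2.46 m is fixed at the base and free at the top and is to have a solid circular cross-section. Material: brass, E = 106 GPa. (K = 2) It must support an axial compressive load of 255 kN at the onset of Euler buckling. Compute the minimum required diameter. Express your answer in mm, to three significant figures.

d ≈ 105 mm

L_e = K·L = 2 × 2.46 = 4.920 m
Required I = P_cr·L_e²/(π²E) = 2.550×10^5 × 4.920² / (π² × 1.06×10^11) = 5.900×10^-6 m⁴
I_req = 5.900×10^6 mm⁴
Solid circle: I = πd⁴/64  ⇒  d = (64I/π)^(1/4) = (64×5.900×10^6/π)^(1/4) = 105 mm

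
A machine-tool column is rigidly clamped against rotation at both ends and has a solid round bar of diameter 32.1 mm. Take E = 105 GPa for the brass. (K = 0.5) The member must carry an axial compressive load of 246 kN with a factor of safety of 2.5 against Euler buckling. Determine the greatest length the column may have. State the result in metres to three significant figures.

L_max ≈ 0.593 m

I = πd⁴/64 = π×32.1⁴/64 = 5.212×10^4 mm⁴
I = 5.212×10^-8 m⁴
Required critical load P_cr = n·P = 2.5 × 246 = 615.0 kN = 6.150×10^5 N
From P_cr = π²EI/(K·L)²:  L = (1/K)·√(π²EI/P_cr) = (1/0.5)·√(π²×1.05×10^11×5.212×10^-8/6.150×10^5)
L = 0.593 m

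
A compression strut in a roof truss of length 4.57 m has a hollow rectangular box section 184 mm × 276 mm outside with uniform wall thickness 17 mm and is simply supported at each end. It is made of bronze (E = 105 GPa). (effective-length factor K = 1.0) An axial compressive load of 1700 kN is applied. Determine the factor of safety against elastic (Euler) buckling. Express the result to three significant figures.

Inner dimensions: h_i = 276 − 2×17 = 242.0 mm, b_i = 184 − 2×17 = 150.0 mm
Weak-axis I_min = (h_o·b_o³ − h_i·b_i³)/12 with b_o = 184, b_i = 150.0 mm (shorter outer/inner sides).
I_min = (276×184³ − 242.0×150.0³)/12 = 7.522×10^7 mm⁴
I = 7.522×10^7 mm⁴ = 7.522×10^-5 m⁴
Effective length L_e = K·L = 1 × 4.57 = 4.570 m
P_cr = π²EI / L_e² = π² × 105×10⁹ × 7.522×10^-5 / 4.570² = 3.732×10^6 N
Factor of safety n = P_cr / P = 3732.2 / 1700 = 2.20

n ≈ 2.20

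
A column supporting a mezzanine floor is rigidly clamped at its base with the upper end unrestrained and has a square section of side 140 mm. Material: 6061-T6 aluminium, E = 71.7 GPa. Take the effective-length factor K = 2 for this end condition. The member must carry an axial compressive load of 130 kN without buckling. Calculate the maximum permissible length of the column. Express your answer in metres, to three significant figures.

I = a⁴/12 = 140⁴/12 = 3.201×10^7 mm⁴
I = 3.201×10^-5 m⁴
At the buckling limit P_cr = P = 1.300×10^5 N
From P_cr = π²EI/(K·L)²:  L = (1/K)·√(π²EI/P_cr) = (1/2)·√(π²×7.17×10^10×3.201×10^-5/1.300×10^5)
L = 6.60 m

L_max ≈ 6.60 m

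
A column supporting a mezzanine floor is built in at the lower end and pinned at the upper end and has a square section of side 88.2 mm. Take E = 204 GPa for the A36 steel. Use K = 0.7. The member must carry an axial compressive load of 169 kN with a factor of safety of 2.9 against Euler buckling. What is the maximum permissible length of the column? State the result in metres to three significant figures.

L_max ≈ 6.50 m

I = a⁴/12 = 88.2⁴/12 = 5.043×10^6 mm⁴
I = 5.043×10^-6 m⁴
Required critical load P_cr = n·P = 2.9 × 169 = 490.1 kN = 4.901×10^5 N
From P_cr = π²EI/(K·L)²:  L = (1/K)·√(π²EI/P_cr) = (1/0.7)·√(π²×2.04×10^11×5.043×10^-6/4.901×10^5)
L = 6.50 m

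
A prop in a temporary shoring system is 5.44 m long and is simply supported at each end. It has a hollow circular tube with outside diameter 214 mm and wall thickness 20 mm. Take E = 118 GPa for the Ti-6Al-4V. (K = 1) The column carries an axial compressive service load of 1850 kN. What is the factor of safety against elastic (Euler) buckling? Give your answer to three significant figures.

n ≈ 1.23

Inner diameter d_i = 214 − 2×20 = 174.0 mm
I = π(d_o⁴ − d_i⁴)/64 = π(214⁴ − 174.0⁴)/64 = 5.795×10^7 mm⁴
I = 5.795×10^7 mm⁴ = 5.795×10^-5 m⁴
Effective length L_e = K·L = 1 × 5.44 = 5.440 m
P_cr = π²EI / L_e² = π² × 118×10⁹ × 5.795×10^-5 / 5.440² = 2.281×10^6 N
Factor of safety n = P_cr / P = 2280.7 / 1850 = 1.23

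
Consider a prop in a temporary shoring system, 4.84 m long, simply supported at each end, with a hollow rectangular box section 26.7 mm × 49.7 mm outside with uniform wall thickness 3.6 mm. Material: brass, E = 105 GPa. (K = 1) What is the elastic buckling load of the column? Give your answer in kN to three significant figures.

Inner dimensions: h_i = 49.7 − 2×3.6 = 42.50 mm, b_i = 26.7 − 2×3.6 = 19.50 mm
Weak-axis I_min = (h_o·b_o³ − h_i·b_i³)/12 with b_o = 26.7, b_i = 19.50 mm (shorter outer/inner sides).
I_min = (49.7×26.7³ − 42.50×19.50³)/12 = 5.257×10^4 mm⁴
I = 5.257×10^4 mm⁴ = 5.257×10^-8 m⁴
Effective length L_e = K·L = 1 × 4.84 = 4.840 m
P_cr = π²EI / L_e² = π² × 105×10⁹ × 5.257×10^-8 / 4.840² = 2.326×10^3 N

P_cr ≈ 2.33 kN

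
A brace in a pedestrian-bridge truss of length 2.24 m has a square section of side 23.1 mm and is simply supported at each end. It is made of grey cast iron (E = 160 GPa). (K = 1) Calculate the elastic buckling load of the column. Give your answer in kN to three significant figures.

P_cr ≈ 7.47 kN

I = a⁴/12 = 23.1⁴/12 = 2.373×10^4 mm⁴
I = 2.373×10^4 mm⁴ = 2.373×10^-8 m⁴
Effective length L_e = K·L = 1 × 2.24 = 2.240 m
P_cr = π²EI / L_e² = π² × 160×10⁹ × 2.373×10^-8 / 2.240² = 7.468×10^3 N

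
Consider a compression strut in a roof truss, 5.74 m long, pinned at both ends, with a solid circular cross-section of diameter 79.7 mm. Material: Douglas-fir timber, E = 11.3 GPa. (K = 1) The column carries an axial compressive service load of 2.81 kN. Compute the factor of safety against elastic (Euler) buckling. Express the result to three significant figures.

I = πd⁴/64 = π×79.7⁴/64 = 1.981×10^6 mm⁴
I = 1.981×10^6 mm⁴ = 1.981×10^-6 m⁴
Effective length L_e = K·L = 1 × 5.74 = 5.740 m
P_cr = π²EI / L_e² = π² × 11.3×10⁹ × 1.981×10^-6 / 5.740² = 6.704×10^3 N
Factor of safety n = P_cr / P = 6.7044 / 2.81 = 2.39

n ≈ 2.39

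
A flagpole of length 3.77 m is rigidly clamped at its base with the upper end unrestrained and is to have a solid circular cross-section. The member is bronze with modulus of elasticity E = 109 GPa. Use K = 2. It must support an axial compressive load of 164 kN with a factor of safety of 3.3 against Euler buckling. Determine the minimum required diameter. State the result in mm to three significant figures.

d ≈ 155 mm

Required P_cr = n·P = 3.3 × 164 = 541.2 kN
L_e = K·L = 2 × 3.77 = 7.540 m
Required I = P_cr·L_e²/(π²E) = 5.412×10^5 × 7.540² / (π² × 1.09×10^11) = 2.860×10^-5 m⁴
I_req = 2.860×10^7 mm⁴
Solid circle: I = πd⁴/64  ⇒  d = (64I/π)^(1/4) = (64×2.860×10^7/π)^(1/4) = 155 mm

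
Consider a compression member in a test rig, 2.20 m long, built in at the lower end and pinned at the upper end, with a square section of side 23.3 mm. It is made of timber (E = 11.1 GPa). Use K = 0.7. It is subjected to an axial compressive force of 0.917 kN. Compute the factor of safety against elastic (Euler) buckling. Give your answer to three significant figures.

I = a⁴/12 = 23.3⁴/12 = 2.456×10^4 mm⁴
I = 2.456×10^4 mm⁴ = 2.456×10^-8 m⁴
Effective length L_e = K·L = 0.7 × 2.20 = 1.540 m
P_cr = π²EI / L_e² = π² × 11.1×10⁹ × 2.456×10^-8 / 1.540² = 1.135×10^3 N
Factor of safety n = P_cr / P = 1.1346 / 0.917 = 1.24

n ≈ 1.24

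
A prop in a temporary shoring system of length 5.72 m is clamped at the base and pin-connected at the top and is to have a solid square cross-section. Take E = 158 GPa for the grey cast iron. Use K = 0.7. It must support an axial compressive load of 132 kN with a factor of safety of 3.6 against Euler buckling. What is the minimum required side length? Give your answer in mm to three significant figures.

a ≈ 87.5 mm

Required P_cr = n·P = 3.6 × 132 = 475.2 kN
L_e = K·L = 0.7 × 5.72 = 4.004 m
Required I = P_cr·L_e²/(π²E) = 4.752×10^5 × 4.004² / (π² × 1.58×10^11) = 4.885×10^-6 m⁴
I_req = 4.885×10^6 mm⁴
Solid square: I = a⁴/12  ⇒  a = (12I)^(1/4) = (12×4.885×10^6)^(1/4) = 87.5 mm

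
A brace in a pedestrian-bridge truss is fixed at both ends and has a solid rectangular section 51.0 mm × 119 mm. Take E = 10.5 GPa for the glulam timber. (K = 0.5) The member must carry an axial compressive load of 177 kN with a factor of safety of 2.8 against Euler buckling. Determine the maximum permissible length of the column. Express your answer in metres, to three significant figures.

L_max ≈ 1.05 m

Buckling occurs about the weak axis: I_min = h·b³/12 with b = 51.0 mm (the shorter side).
I_min = 119×51.0³/12 = 1.315×10^6 mm⁴
I = 1.315×10^-6 m⁴
Required critical load P_cr = n·P = 2.8 × 177 = 495.6 kN = 4.956×10^5 N
From P_cr = π²EI/(K·L)²:  L = (1/K)·√(π²EI/P_cr) = (1/0.5)·√(π²×1.05×10^10×1.315×10^-6/4.956×10^5)
L = 1.05 m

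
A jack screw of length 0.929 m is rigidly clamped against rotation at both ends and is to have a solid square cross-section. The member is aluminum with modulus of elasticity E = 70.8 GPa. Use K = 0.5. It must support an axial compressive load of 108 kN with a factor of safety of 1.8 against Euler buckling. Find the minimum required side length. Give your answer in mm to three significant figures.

a ≈ 29.1 mm

Required P_cr = n·P = 1.8 × 108 = 194.4 kN
L_e = K·L = 0.5 × 0.929 = 0.4645 m
Required I = P_cr·L_e²/(π²E) = 1.944×10^5 × 0.4645² / (π² × 7.08×10^10) = 6.003×10^-8 m⁴
I_req = 6.003×10^4 mm⁴
Solid square: I = a⁴/12  ⇒  a = (12I)^(1/4) = (12×6.003×10^4)^(1/4) = 29.1 mm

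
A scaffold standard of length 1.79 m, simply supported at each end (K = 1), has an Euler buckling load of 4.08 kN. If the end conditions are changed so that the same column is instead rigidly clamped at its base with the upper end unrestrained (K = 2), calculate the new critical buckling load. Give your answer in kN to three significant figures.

P_cr ≈ 1.02 kN

P_cr ∝ 1/K², so P_cr,new = P_cr,old × (K_old/K_new)² = 4.08 × (1/2)²
= 4.08 × 0.2500 = 1.02 kN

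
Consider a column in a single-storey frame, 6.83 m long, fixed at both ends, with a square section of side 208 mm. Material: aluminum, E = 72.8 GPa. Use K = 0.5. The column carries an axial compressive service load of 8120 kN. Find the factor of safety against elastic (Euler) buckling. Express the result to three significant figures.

I = a⁴/12 = 208⁴/12 = 1.560×10^8 mm⁴
I = 1.560×10^8 mm⁴ = 1.560×10^-4 m⁴
Effective length L_e = K·L = 0.5 × 6.83 = 3.415 m
P_cr = π²EI / L_e² = π² × 72.8×10⁹ × 1.560×10^-4 / 3.415² = 9.610×10^6 N
Factor of safety n = P_cr / P = 9610.0 / 8120 = 1.18

n ≈ 1.18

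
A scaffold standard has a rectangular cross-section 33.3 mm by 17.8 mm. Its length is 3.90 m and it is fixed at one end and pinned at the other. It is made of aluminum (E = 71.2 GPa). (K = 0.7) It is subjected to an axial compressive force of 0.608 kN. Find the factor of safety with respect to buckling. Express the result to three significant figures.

Buckling occurs about the weak axis: I_min = h·b³/12 with b = 17.8 mm (the shorter side).
I_min = 33.3×17.8³/12 = 1.565×10^4 mm⁴
I = 1.565×10^4 mm⁴ = 1.565×10^-8 m⁴
Effective length L_e = K·L = 0.7 × 3.90 = 2.730 m
P_cr = π²EI / L_e² = π² × 71.2×10⁹ × 1.565×10^-8 / 2.730² = 1.476×10^3 N
Factor of safety n = P_cr / P = 1.4756 / 0.608 = 2.43

n ≈ 2.43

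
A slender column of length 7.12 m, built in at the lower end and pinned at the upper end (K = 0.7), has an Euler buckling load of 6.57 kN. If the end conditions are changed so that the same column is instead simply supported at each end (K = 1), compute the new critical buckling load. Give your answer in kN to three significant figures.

P_cr ≈ 3.22 kN

P_cr ∝ 1/K², so P_cr,new = P_cr,old × (K_old/K_new)² = 6.57 × (0.7/1)²
= 6.57 × 0.4900 = 3.22 kN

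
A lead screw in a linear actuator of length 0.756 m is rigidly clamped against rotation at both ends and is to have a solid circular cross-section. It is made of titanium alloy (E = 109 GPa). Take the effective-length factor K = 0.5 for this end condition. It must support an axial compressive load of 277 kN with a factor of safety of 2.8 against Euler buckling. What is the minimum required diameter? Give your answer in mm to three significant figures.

Required P_cr = n·P = 2.8 × 277 = 775.6 kN
L_e = K·L = 0.5 × 0.756 = 0.3780 m
Required I = P_cr·L_e²/(π²E) = 7.756×10^5 × 0.3780² / (π² × 1.09×10^11) = 1.030×10^-7 m⁴
I_req = 1.030×10^5 mm⁴
Solid circle: I = πd⁴/64  ⇒  d = (64I/π)^(1/4) = (64×1.030×10^5/π)^(1/4) = 38.1 mm

d ≈ 38.1 mm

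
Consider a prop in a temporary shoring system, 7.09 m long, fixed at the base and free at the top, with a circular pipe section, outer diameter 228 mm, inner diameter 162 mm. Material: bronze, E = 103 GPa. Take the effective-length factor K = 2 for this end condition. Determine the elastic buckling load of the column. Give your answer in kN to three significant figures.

P_cr ≈ 500 kN

d_o = 228 mm, d_i = 162 mm
I = π(d_o⁴ − d_i⁴)/64 = π(228⁴ − 162.0⁴)/64 = 9.884×10^7 mm⁴
I = 9.884×10^7 mm⁴ = 9.884×10^-5 m⁴
Effective length L_e = K·L = 2 × 7.09 = 14.18 m
P_cr = π²EI / L_e² = π² × 103×10⁹ × 9.884×10^-5 / 14.18² = 4.997×10^5 N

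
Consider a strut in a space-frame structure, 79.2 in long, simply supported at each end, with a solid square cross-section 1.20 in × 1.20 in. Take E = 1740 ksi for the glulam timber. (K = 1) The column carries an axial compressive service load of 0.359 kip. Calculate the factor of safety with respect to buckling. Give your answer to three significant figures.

I = a⁴/12 = 1.20⁴/12 = 0.1728 in⁴
Effective length L_e = K·L = 1 × 79.2 = 79.20 in
P_cr = π²EI / L_e² = π² × 1740×10³ × 0.1728 / 79.20² = 473.1 lb
Factor of safety n = P_cr / P = 0.47309 / 0.359 = 1.32

n ≈ 1.32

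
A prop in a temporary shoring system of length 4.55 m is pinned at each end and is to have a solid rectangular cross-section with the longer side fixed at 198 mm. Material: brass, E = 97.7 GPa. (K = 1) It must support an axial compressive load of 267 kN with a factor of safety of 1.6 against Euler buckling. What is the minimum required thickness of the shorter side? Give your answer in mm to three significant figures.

b ≈ 82.2 mm

Required P_cr = n·P = 1.6 × 267 = 427.2 kN
L_e = K·L = 1 × 4.55 = 4.550 m
Required I = P_cr·L_e²/(π²E) = 4.272×10^5 × 4.550² / (π² × 9.77×10^10) = 9.172×10^-6 m⁴
I_req = 9.172×10^6 mm⁴
Rectangle, weak axis: I_min = h·b³/12 with h = 198 mm fixed  ⇒  b = (12I/h)^(1/3) = 82.2 mm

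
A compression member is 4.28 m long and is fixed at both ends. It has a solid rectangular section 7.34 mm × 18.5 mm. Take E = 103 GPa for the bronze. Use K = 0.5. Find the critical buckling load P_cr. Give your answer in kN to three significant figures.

P_cr ≈ 0.135 kN

Buckling occurs about the weak axis: I_min = h·b³/12 with b = 7.34 mm (the shorter side).
I_min = 18.5×7.34³/12 = 609.6 mm⁴
I = 609.6 mm⁴ = 6.096×10^-10 m⁴
Effective length L_e = K·L = 0.5 × 4.28 = 2.140 m
P_cr = π²EI / L_e² = π² × 103×10⁹ × 6.096×10^-10 / 2.140² = 135.3 N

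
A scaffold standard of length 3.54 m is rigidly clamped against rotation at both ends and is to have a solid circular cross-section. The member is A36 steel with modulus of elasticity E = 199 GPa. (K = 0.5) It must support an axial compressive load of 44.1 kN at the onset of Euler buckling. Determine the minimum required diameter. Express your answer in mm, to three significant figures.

d ≈ 34.6 mm

L_e = K·L = 0.5 × 3.54 = 1.770 m
Required I = P_cr·L_e²/(π²E) = 4.410×10^4 × 1.770² / (π² × 1.99×10^11) = 7.034×10^-8 m⁴
I_req = 7.034×10^4 mm⁴
Solid circle: I = πd⁴/64  ⇒  d = (64I/π)^(1/4) = (64×7.034×10^4/π)^(1/4) = 34.6 mm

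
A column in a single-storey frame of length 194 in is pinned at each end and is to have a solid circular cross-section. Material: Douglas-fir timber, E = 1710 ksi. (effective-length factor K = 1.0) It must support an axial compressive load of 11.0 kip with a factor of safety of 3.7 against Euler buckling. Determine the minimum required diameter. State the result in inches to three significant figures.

Required P_cr = n·P = 3.7 × 11.0 = 40.70 kip
L_e = K·L = 1 × 194 = 194.0 in
Required I = P_cr·L_e²/(π²E) = 4.070×10^4 × 194.0² / (π² × 1.71×10^6) = 90.76 in⁴
Solid circle: I = πd⁴/64  ⇒  d = (64I/π)^(1/4) = (64×90.76/π)^(1/4) = 6.56 in

d ≈ 6.56 in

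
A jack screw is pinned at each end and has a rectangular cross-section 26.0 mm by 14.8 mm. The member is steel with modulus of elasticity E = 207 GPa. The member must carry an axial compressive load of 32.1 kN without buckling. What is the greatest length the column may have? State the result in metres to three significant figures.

Buckling occurs about the weak axis: I_min = h·b³/12 with b = 14.8 mm (the shorter side).
I_min = 26.0×14.8³/12 = 7.024×10^3 mm⁴
I = 7.024×10^-9 m⁴
At the buckling limit P_cr = P = 3.210×10^4 N
From P_cr = π²EI/(K·L)²:  L = (1/K)·√(π²EI/P_cr) = (1/1)·√(π²×2.07×10^11×7.024×10^-9/3.210×10^4)
L = 0.669 m

L_max ≈ 0.669 m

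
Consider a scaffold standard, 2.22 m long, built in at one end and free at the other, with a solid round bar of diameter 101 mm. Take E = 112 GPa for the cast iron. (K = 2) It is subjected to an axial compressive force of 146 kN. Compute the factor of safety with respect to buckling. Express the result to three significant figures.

n ≈ 1.96

I = πd⁴/64 = π×101⁴/64 = 5.108×10^6 mm⁴
I = 5.108×10^6 mm⁴ = 5.108×10^-6 m⁴
Effective length L_e = K·L = 2 × 2.22 = 4.440 m
P_cr = π²EI / L_e² = π² × 112×10⁹ × 5.108×10^-6 / 4.440² = 2.864×10^5 N
Factor of safety n = P_cr / P = 286.42 / 146 = 1.96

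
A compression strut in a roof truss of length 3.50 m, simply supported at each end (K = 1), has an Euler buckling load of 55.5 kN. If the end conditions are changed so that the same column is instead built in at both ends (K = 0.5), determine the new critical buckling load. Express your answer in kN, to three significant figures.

P_cr ≈ 222 kN

P_cr ∝ 1/K², so P_cr,new = P_cr,old × (K_old/K_new)² = 55.5 × (1/0.5)²
= 55.5 × 4.000 = 222 kN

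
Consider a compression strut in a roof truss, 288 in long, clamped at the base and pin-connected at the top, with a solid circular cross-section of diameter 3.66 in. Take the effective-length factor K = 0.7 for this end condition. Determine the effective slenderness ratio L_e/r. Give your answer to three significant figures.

I = πd⁴/64 = π×3.66⁴/64 = 8.808 in⁴
A = 10.52 in²;  r_min = √(I/A) = √(8.808/10.52) = 0.9150 in
L_e = K·L = 0.7 × 288 = 201.6 in
λ = L_e / r_min = 201.60 / 0.9150 = 220

λ ≈ 220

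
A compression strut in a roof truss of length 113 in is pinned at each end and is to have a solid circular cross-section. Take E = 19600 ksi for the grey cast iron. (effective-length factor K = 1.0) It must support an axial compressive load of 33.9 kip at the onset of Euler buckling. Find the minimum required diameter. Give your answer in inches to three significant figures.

d ≈ 2.60 in

L_e = K·L = 1 × 113 = 113.0 in
Required I = P_cr·L_e²/(π²E) = 3.390×10^4 × 113.0² / (π² × 1.96×10^7) = 2.238 in⁴
Solid circle: I = πd⁴/64  ⇒  d = (64I/π)^(1/4) = (64×2.238/π)^(1/4) = 2.60 in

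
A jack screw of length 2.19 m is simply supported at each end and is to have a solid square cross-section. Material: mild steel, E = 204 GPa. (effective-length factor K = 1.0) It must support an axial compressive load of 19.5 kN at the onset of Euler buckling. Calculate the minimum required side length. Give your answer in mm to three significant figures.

L_e = K·L = 1 × 2.19 = 2.190 m
Required I = P_cr·L_e²/(π²E) = 1.950×10^4 × 2.190² / (π² × 2.04×10^11) = 4.645×10^-8 m⁴
I_req = 4.645×10^4 mm⁴
Solid square: I = a⁴/12  ⇒  a = (12I)^(1/4) = (12×4.645×10^4)^(1/4) = 27.3 mm

a ≈ 27.3 mm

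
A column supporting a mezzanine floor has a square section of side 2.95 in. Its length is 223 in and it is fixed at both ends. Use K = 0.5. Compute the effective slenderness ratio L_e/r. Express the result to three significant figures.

λ ≈ 131

For a square r = a/√12 = 2.95/√12 = 0.8516 in
L_e = K·L = 0.5 × 223 = 111.5 in
λ = L_e / r_min = 111.50 / 0.8516 = 131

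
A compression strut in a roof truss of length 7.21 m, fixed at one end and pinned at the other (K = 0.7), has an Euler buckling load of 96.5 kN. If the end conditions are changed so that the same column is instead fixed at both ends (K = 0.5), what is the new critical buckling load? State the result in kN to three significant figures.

P_cr ≈ 189 kN

P_cr ∝ 1/K², so P_cr,new = P_cr,old × (K_old/K_new)² = 96.5 × (0.7/0.5)²
= 96.5 × 1.960 = 189 kN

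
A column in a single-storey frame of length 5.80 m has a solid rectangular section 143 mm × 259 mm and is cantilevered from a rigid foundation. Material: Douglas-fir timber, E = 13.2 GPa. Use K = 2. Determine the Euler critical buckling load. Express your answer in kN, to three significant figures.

P_cr ≈ 61.1 kN

Buckling occurs about the weak axis: I_min = h·b³/12 with b = 143 mm (the shorter side).
I_min = 259×143³/12 = 6.311×10^7 mm⁴
I = 6.311×10^7 mm⁴ = 6.311×10^-5 m⁴
Effective length L_e = K·L = 2 × 5.80 = 11.60 m
P_cr = π²EI / L_e² = π² × 13.2×10⁹ × 6.311×10^-5 / 11.60² = 6.111×10^4 N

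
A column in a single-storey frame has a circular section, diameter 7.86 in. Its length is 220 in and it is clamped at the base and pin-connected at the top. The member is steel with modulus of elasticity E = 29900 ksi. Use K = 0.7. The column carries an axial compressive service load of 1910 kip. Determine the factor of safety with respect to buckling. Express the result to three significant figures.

I = πd⁴/64 = π×7.86⁴/64 = 187.4 in⁴
Effective length L_e = K·L = 0.7 × 220 = 154.0 in
P_cr = π²EI / L_e² = π² × 29900×10³ × 187.4 / 154.0² = 2.331×10^6 lb
Factor of safety n = P_cr / P = 2331.3 / 1910 = 1.22

n ≈ 1.22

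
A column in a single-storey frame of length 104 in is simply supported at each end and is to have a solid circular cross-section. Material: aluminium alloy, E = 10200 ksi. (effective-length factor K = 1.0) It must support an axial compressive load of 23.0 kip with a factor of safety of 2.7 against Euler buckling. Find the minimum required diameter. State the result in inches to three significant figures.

d ≈ 3.41 in

Required P_cr = n·P = 2.7 × 23.0 = 62.10 kip
L_e = K·L = 1 × 104 = 104.0 in
Required I = P_cr·L_e²/(π²E) = 6.210×10^4 × 104.0² / (π² × 1.02×10^7) = 6.672 in⁴
Solid circle: I = πd⁴/64  ⇒  d = (64I/π)^(1/4) = (64×6.672/π)^(1/4) = 3.41 in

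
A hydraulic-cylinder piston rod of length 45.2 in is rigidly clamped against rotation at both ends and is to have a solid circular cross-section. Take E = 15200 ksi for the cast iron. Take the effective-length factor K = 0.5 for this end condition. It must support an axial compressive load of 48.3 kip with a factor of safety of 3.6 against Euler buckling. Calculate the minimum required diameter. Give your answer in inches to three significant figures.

Required P_cr = n·P = 3.6 × 48.3 = 173.9 kip
L_e = K·L = 0.5 × 45.2 = 22.60 in
Required I = P_cr·L_e²/(π²E) = 1.739×10^5 × 22.60² / (π² × 1.52×10^7) = 0.5920 in⁴
Solid circle: I = πd⁴/64  ⇒  d = (64I/π)^(1/4) = (64×0.5920/π)^(1/4) = 1.86 in

d ≈ 1.86 in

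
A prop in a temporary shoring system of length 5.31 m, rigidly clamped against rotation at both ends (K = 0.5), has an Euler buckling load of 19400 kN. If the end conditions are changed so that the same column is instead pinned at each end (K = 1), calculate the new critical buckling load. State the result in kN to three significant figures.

P_cr ∝ 1/K², so P_cr,new = P_cr,old × (K_old/K_new)² = 19400 × (0.5/1)²
= 19400 × 0.2500 = 4850 kN

P_cr ≈ 4850 kN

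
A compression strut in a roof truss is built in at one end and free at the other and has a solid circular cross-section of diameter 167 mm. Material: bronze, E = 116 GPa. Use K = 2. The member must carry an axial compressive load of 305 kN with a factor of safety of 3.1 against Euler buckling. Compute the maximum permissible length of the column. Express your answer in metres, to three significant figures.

L_max ≈ 3.40 m

I = πd⁴/64 = π×167⁴/64 = 3.818×10^7 mm⁴
I = 3.818×10^-5 m⁴
Required critical load P_cr = n·P = 3.1 × 305 = 945.5 kN = 9.455×10^5 N
From P_cr = π²EI/(K·L)²:  L = (1/K)·√(π²EI/P_cr) = (1/2)·√(π²×1.16×10^11×3.818×10^-5/9.455×10^5)
L = 3.40 m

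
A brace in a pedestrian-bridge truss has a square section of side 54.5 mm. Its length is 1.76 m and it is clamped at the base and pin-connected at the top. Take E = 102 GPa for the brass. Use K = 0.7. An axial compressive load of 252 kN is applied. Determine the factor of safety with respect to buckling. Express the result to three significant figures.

I = a⁴/12 = 54.5⁴/12 = 7.352×10^5 mm⁴
I = 7.352×10^5 mm⁴ = 7.352×10^-7 m⁴
Effective length L_e = K·L = 0.7 × 1.76 = 1.232 m
P_cr = π²EI / L_e² = π² × 102×10⁹ × 7.352×10^-7 / 1.232² = 4.876×10^5 N
Factor of safety n = P_cr / P = 487.62 / 252 = 1.94

n ≈ 1.94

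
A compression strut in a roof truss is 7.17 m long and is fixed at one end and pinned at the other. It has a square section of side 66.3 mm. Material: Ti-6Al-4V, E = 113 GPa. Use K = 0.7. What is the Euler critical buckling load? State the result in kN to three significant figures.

P_cr ≈ 71.3 kN

I = a⁴/12 = 66.3⁴/12 = 1.610×10^6 mm⁴
I = 1.610×10^6 mm⁴ = 1.610×10^-6 m⁴
Effective length L_e = K·L = 0.7 × 7.17 = 5.019 m
P_cr = π²EI / L_e² = π² × 113×10⁹ × 1.610×10^-6 / 5.019² = 7.129×10^4 N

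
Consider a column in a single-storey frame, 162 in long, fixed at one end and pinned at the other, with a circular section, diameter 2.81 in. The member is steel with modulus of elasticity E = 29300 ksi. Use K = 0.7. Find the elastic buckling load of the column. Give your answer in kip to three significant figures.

P_cr ≈ 68.8 kip

I = πd⁴/64 = π×2.81⁴/64 = 3.061 in⁴
Effective length L_e = K·L = 0.7 × 162 = 113.4 in
P_cr = π²EI / L_e² = π² × 29300×10³ × 3.061 / 113.4² = 6.882×10^4 lb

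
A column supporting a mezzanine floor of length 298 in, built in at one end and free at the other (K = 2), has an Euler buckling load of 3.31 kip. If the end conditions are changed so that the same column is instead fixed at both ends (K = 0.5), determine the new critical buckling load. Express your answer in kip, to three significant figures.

P_cr ∝ 1/K², so P_cr,new = P_cr,old × (K_old/K_new)² = 3.31 × (2/0.5)²
= 3.31 × 16.00 = 53.0 kip

P_cr ≈ 53.0 kip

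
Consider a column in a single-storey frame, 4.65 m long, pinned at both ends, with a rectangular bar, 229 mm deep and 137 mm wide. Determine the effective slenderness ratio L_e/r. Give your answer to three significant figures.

Buckling occurs about the weak axis: I_min = h·b³/12 with b = 137 mm (the shorter side).
I_min = 229×137³/12 = 4.907×10^7 mm⁴
A = 3.137×10^4 mm²;  r_min = √(I/A) = √(4.907×10^7/3.137×10^4) = 39.55 mm
L_e = K·L = 1 × 4.65 m = 4.650 m = 4650.0 mm
λ = L_e / r_min = 4650.0 / 39.55 = 118

λ ≈ 118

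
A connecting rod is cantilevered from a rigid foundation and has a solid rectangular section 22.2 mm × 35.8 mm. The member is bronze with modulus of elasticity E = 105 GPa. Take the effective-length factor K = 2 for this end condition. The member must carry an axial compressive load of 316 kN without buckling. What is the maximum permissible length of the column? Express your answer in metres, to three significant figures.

Buckling occurs about the weak axis: I_min = h·b³/12 with b = 22.2 mm (the shorter side).
I_min = 35.8×22.2³/12 = 3.264×10^4 mm⁴
I = 3.264×10^-8 m⁴
At the buckling limit P_cr = P = 3.160×10^5 N
From P_cr = π²EI/(K·L)²:  L = (1/K)·√(π²EI/P_cr) = (1/2)·√(π²×1.05×10^11×3.264×10^-8/3.160×10^5)
L = 0.164 m

L_max ≈ 0.164 m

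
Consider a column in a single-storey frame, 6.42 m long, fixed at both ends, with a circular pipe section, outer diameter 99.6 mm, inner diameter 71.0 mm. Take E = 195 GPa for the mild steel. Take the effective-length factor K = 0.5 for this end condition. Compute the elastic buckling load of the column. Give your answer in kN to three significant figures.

d_o = 99.6 mm, d_i = 71.0 mm
I = π(d_o⁴ − d_i⁴)/64 = π(99.6⁴ − 71.00⁴)/64 = 3.583×10^6 mm⁴
I = 3.583×10^6 mm⁴ = 3.583×10^-6 m⁴
Effective length L_e = K·L = 0.5 × 6.42 = 3.210 m
P_cr = π²EI / L_e² = π² × 195×10⁹ × 3.583×10^-6 / 3.210² = 6.693×10^5 N

P_cr ≈ 669 kN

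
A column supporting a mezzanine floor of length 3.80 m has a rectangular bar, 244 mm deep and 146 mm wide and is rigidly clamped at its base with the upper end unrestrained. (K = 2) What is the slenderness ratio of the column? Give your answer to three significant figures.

Buckling occurs about the weak axis: I_min = h·b³/12 with b = 146 mm (the shorter side).
I_min = 244×146³/12 = 6.328×10^7 mm⁴
A = 3.562×10^4 mm²;  r_min = √(I/A) = √(6.328×10^7/3.562×10^4) = 42.15 mm
L_e = K·L = 2 × 3.80 m = 7.600 m = 7600.0 mm
λ = L_e / r_min = 7600.0 / 42.15 = 180

λ ≈ 180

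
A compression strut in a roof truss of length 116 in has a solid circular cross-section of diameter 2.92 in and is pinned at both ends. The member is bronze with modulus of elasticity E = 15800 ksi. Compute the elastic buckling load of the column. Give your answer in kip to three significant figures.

P_cr ≈ 41.4 kip

I = πd⁴/64 = π×2.92⁴/64 = 3.569 in⁴
Effective length L_e = K·L = 1 × 116 = 116.0 in
P_cr = π²EI / L_e² = π² × 15800×10³ × 3.569 / 116.0² = 4.136×10^4 lb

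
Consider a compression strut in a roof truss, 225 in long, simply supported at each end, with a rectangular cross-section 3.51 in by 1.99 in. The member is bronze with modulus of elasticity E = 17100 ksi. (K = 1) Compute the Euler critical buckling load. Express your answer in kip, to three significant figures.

P_cr ≈ 7.68 kip

Buckling occurs about the weak axis: I_min = h·b³/12 with b = 1.99 in (the shorter side).
I_min = 3.51×1.99³/12 = 2.305 in⁴
Effective length L_e = K·L = 1 × 225 = 225.0 in
P_cr = π²EI / L_e² = π² × 17100×10³ × 2.305 / 225.0² = 7.685×10^3 lb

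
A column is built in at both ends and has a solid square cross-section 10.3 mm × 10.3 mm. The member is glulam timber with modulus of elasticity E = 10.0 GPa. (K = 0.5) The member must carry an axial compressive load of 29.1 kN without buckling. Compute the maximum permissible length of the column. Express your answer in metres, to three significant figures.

L_max ≈ 0.113 m

I = a⁴/12 = 10.3⁴/12 = 937.9 mm⁴
I = 9.379×10^-10 m⁴
At the buckling limit P_cr = P = 2.910×10^4 N
From P_cr = π²EI/(K·L)²:  L = (1/K)·√(π²EI/P_cr) = (1/0.5)·√(π²×1.00×10^10×9.379×10^-10/2.910×10^4)
L = 0.113 m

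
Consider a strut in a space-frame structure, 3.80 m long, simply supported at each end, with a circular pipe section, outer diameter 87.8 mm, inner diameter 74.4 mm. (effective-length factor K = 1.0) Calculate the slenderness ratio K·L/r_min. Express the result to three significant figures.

d_o = 87.8 mm, d_i = 74.4 mm
I = π(d_o⁴ − d_i⁴)/64 = π(87.8⁴ − 74.40⁴)/64 = 1.413×10^6 mm⁴
A = 1.707×10^3 mm²;  r_min = √(I/A) = √(1.413×10^6/1.707×10^3) = 28.77 mm
L_e = K·L = 1 × 3.80 m = 3.800 m = 3800.0 mm
λ = L_e / r_min = 3800.0 / 28.77 = 132

λ ≈ 132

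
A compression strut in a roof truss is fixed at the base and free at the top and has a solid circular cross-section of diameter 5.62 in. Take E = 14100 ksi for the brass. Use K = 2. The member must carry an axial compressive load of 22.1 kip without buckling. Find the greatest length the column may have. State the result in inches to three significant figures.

L_max ≈ 278 in

I = πd⁴/64 = π×5.62⁴/64 = 48.97 in⁴
At the buckling limit P_cr = P = 2.210×10^4 lb
From P_cr = π²EI/(K·L)²:  L = (1/K)·√(π²EI/P_cr) = (1/2)·√(π²×1.41×10^7×48.97/2.210×10^4)
L = 278 in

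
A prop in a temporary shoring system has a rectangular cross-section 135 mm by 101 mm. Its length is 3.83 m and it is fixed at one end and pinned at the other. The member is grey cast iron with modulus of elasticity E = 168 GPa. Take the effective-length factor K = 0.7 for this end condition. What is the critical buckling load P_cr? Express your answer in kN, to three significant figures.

P_cr ≈ 2670 kN

Buckling occurs about the weak axis: I_min = h·b³/12 with b = 101 mm (the shorter side).
I_min = 135×101³/12 = 1.159×10^7 mm⁴
I = 1.159×10^7 mm⁴ = 1.159×10^-5 m⁴
Effective length L_e = K·L = 0.7 × 3.83 = 2.681 m
P_cr = π²EI / L_e² = π² × 168×10⁹ × 1.159×10^-5 / 2.681² = 2.674×10^6 N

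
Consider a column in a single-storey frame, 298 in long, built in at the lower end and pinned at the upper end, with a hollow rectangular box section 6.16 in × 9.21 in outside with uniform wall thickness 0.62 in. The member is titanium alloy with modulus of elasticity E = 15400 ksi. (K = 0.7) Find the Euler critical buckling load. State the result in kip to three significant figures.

P_cr ≈ 350 kip

Inner dimensions: h_i = 9.21 − 2×0.62 = 7.970 in, b_i = 6.16 − 2×0.62 = 4.920 in
Weak-axis I_min = (h_o·b_o³ − h_i·b_i³)/12 with b_o = 6.16, b_i = 4.920 in (shorter outer/inner sides).
I_min = (9.21×6.16³ − 7.970×4.920³)/12 = 100.3 in⁴
Effective length L_e = K·L = 0.7 × 298 = 208.6 in
P_cr = π²EI / L_e² = π² × 15400×10³ × 100.3 / 208.6² = 3.503×10^5 lb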